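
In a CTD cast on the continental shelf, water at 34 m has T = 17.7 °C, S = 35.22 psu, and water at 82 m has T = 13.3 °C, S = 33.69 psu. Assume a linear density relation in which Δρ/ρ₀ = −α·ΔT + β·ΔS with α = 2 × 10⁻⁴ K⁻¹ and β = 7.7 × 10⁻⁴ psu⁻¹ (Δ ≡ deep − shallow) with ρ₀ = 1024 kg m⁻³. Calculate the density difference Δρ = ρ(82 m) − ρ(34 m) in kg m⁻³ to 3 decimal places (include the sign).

-0.305 kg m⁻³

ΔT = -4.4 K, ΔS = -1.53 psu (deep − shallow).
Δρ/ρ₀ = −(2 × 10⁻⁴)(-4.4) + (7.7 × 10⁻⁴)(-1.53) = -2.981 × 10⁻⁴.
Δρ = 1024 × (-2.981 × 10⁻⁴) = -0.305 kg m⁻³.
Negative Δρ: lighter below, statically unstable.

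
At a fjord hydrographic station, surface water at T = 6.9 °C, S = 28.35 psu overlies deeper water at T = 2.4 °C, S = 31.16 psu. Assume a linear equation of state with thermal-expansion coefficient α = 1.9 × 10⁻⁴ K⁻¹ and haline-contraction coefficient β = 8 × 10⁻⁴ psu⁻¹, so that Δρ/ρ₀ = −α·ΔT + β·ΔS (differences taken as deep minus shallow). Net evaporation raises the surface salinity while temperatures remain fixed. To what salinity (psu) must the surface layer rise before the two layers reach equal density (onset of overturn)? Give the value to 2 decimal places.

Neutral buoyancy requires −α(T_deep − T_surf) + β(S_deep − S_surf′) = 0.
S_surf′ = S_deep − (α/β)·ΔT = 31.16 − (1.9 × 10⁻⁴/8 × 10⁻⁴)·(-4.5) = 32.2287 psu.
Increase required: 32.2287 − 28.35 = 3.8787 psu.

32.23 psu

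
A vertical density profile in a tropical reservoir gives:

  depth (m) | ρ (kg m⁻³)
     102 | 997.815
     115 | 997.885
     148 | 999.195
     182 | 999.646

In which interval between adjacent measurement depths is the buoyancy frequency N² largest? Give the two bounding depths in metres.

115–148 m

Compute the density gradient over each adjacent pair:
  102–115 m: Δρ/Δz = 0.070/13 = 5.4 × 10⁻³ kg m⁻⁴
  115–148 m: Δρ/Δz = 1.310/33 = 0.040 kg m⁻⁴
  148–182 m: Δρ/Δz = 0.451/34 = 0.013 kg m⁻⁴
The largest gradient is in the 115–148 m interval — the pycnocline.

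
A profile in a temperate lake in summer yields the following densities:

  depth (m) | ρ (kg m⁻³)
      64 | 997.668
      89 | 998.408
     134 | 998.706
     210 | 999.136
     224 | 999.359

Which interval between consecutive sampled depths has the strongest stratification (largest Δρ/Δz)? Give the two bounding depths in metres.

Compute the density gradient over each adjacent pair:
  64–89 m: Δρ/Δz = 0.740/25 = 0.030 kg m⁻⁴
  89–134 m: Δρ/Δz = 0.298/45 = 6.6 × 10⁻³ kg m⁻⁴
  134–210 m: Δρ/Δz = 0.430/76 = 5.7 × 10⁻³ kg m⁻⁴
  210–224 m: Δρ/Δz = 0.223/14 = 0.016 kg m⁻⁴
The largest gradient is in the 64–89 m interval — the pycnocline.

64–89 m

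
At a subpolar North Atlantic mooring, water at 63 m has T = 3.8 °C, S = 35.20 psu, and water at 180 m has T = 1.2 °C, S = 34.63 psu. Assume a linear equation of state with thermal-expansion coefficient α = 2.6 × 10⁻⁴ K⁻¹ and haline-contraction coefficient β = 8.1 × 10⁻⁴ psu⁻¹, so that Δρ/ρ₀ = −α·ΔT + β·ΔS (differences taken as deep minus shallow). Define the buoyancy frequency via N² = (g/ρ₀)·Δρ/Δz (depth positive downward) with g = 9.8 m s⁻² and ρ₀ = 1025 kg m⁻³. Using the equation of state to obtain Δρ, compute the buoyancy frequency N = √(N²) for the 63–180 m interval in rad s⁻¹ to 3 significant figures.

ΔT = -2.6 K, ΔS = -0.57 psu (deep − shallow).
Δρ/ρ₀ = −αΔT + βΔS = 6.76 × 10⁻⁴ − 4.617 × 10⁻⁴ = 2.143 × 10⁻⁴, so Δρ ≈ 0.2197 kg m⁻³.
N² = (g/ρ₀)·Δρ/Δz = g·(Δρ/ρ₀)/Δz = 9.8 × 2.143 × 10⁻⁴ / 117 = 1.7950 × 10⁻⁵ s⁻².
N = √(1.7950 × 10⁻⁵) = 4.2367 × 10⁻³ rad s⁻¹ ≈ 4.24 × 10⁻³ rad s⁻¹.

4.24 × 10⁻³ rad s⁻¹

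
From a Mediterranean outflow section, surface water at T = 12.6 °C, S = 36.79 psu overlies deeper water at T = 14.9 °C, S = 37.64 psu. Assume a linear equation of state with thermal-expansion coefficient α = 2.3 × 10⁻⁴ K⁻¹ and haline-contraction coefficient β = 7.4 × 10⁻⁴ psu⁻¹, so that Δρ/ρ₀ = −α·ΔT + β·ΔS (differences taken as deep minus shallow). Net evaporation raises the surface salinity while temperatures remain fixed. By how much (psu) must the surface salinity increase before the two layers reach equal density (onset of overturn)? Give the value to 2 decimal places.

Neutral buoyancy requires −α(T_deep − T_surf) + β(S_deep − S_surf′) = 0.
S_surf′ = S_deep − (α/β)·ΔT = 37.64 − (2.3 × 10⁻⁴/7.4 × 10⁻⁴)·(+2.3) = 36.9251 psu.
Increase required: 36.9251 − 36.79 = 0.1351 psu.

0.14 psu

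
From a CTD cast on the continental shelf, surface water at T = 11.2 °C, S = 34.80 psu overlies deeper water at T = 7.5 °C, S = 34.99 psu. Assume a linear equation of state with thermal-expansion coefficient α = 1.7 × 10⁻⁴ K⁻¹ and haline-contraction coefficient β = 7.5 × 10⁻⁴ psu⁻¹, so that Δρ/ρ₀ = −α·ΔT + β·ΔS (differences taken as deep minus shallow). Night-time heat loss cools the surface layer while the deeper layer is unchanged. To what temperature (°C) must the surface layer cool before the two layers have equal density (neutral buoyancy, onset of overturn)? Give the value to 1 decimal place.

Neutral buoyancy requires Δρ = 0, i.e. −α(T_deep − T_surf′) + β(S_deep − S_surf) = 0.
T_surf′ = T_deep − (β/α)·ΔS = 7.5 − (7.5 × 10⁻⁴/1.7 × 10⁻⁴)·(+0.19) = 6.662 °C.
Cooling required: 11.2 − (6.662) = 4.538 °C.

6.7 °C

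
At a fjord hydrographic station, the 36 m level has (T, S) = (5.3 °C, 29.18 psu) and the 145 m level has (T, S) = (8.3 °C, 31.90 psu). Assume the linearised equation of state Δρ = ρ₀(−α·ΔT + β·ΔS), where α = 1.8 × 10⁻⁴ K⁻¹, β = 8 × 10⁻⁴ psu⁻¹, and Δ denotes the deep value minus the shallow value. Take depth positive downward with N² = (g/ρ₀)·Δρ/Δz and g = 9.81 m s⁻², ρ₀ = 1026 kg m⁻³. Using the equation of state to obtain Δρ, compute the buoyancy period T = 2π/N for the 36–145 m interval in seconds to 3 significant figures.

518 s

ΔT = +3.0 K, ΔS = +2.72 psu (deep − shallow).
Δρ/ρ₀ = −αΔT + βΔS = -5.40 × 10⁻⁴ + 2.176 × 10⁻³ = 1.636 × 10⁻³, so Δρ ≈ 1.679 kg m⁻³.
N² = (g/ρ₀)·Δρ/Δz = g·(Δρ/ρ₀)/Δz = 9.81 × 1.636 × 10⁻³ / 109 = 1.4724 × 10⁻⁴ s⁻².
N = √(1.4724 × 10⁻⁴) = 0.012134 rad s⁻¹ → T = 2π/N = 517.82 s ≈ 518 s.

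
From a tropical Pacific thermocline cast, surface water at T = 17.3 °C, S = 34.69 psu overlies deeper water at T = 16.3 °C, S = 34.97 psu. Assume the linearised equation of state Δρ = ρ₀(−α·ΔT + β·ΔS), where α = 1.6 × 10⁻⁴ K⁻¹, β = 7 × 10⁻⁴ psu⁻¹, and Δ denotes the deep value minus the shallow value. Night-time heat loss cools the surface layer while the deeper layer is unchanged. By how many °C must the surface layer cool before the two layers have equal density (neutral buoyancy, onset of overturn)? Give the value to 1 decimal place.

2.2 °C

Neutral buoyancy requires Δρ = 0, i.e. −α(T_deep − T_surf′) + β(S_deep − S_surf) = 0.
T_surf′ = T_deep − (β/α)·ΔS = 16.3 − (7 × 10⁻⁴/1.6 × 10⁻⁴)·(+0.28) = 15.075 °C.
Cooling required: 17.3 − (15.075) = 2.225 °C.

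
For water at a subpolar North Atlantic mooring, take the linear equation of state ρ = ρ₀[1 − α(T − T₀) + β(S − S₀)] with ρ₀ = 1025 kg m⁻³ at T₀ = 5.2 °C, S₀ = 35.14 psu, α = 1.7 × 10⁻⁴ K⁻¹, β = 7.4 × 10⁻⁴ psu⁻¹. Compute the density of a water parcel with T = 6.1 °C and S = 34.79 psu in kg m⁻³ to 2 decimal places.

T − T₀ = +0.9 K, S − S₀ = -0.35 psu.
Bracket = 1 − α·(+0.9) + β·(-0.35) = 1 + (-4.12 × 10⁻⁴) = 0.9995880.
ρ = 1025 × 0.9995880 = 1024.58 kg m⁻³.

1024.58 kg m⁻³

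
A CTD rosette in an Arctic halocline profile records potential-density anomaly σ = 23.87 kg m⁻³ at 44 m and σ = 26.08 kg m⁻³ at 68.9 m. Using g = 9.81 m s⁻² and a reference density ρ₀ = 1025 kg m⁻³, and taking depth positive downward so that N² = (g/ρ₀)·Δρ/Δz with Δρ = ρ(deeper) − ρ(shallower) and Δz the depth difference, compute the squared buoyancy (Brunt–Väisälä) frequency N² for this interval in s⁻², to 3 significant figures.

Δρ = 1026.08 − 1023.87 = 2.21 kg m⁻³ over Δz = 68.9 − 44 = 24.9 m.
N² = (9.81/1025) × (2.21/24.9) = 8.4945 × 10⁻⁴ s⁻² ≈ 8.49 × 10⁻⁴ s⁻².

8.49 × 10⁻⁴ s⁻²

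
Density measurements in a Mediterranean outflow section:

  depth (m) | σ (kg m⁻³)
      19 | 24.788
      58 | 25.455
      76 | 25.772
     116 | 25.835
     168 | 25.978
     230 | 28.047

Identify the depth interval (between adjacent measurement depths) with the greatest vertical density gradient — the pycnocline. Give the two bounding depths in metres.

168–230 m

Compute the density gradient over each adjacent pair:
  19–58 m: Δρ/Δz = 0.667/39 = 0.017 kg m⁻⁴
  58–76 m: Δρ/Δz = 0.317/18 = 0.018 kg m⁻⁴
  76–116 m: Δρ/Δz = 0.063/40 = 1.6 × 10⁻³ kg m⁻⁴
  116–168 m: Δρ/Δz = 0.143/52 = 2.7 × 10⁻³ kg m⁻⁴
  168–230 m: Δρ/Δz = 2.069/62 = 0.033 kg m⁻⁴
The largest gradient is in the 168–230 m interval — the pycnocline.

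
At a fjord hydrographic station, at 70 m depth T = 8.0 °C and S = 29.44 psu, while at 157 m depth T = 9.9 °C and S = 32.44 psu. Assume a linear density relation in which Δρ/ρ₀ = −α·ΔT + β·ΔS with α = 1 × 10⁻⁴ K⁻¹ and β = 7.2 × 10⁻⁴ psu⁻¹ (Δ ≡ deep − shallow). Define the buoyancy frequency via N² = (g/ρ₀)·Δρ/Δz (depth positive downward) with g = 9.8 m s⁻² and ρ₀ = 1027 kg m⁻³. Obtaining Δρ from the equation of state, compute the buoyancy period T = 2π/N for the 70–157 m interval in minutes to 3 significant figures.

7.03 min

ΔT = +1.9 K, ΔS = +3.00 psu (deep − shallow).
Δρ/ρ₀ = −αΔT + βΔS = -1.90 × 10⁻⁴ + 2.16 × 10⁻³ = 1.97 × 10⁻³, so Δρ ≈ 2.023 kg m⁻³.
N² = (g/ρ₀)·Δρ/Δz = g·(Δρ/ρ₀)/Δz = 9.8 × 1.97 × 10⁻³ / 87 = 2.2191 × 10⁻⁴ s⁻².
N = √(2.2191 × 10⁻⁴) = 0.014897 rad s⁻¹ → T = 2π/N = 421.78 s = 7.0297 min ≈ 7.03 min.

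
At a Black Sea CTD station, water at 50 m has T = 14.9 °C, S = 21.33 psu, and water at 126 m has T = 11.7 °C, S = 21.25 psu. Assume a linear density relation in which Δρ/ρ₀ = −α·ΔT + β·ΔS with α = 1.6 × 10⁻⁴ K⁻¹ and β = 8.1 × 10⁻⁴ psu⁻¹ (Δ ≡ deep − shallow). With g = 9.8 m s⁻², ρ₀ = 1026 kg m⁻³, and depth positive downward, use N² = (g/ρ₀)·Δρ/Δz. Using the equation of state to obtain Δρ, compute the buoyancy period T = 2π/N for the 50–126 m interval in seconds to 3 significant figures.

ΔT = -3.2 K, ΔS = -0.08 psu (deep − shallow).
Δρ/ρ₀ = −αΔT + βΔS = 5.12 × 10⁻⁴ − 6.48 × 10⁻⁵ = 4.472 × 10⁻⁴, so Δρ ≈ 0.4588 kg m⁻³.
N² = (g/ρ₀)·Δρ/Δz = g·(Δρ/ρ₀)/Δz = 9.8 × 4.472 × 10⁻⁴ / 76 = 5.7665 × 10⁻⁵ s⁻².
N = √(5.7665 × 10⁻⁵) = 7.5937 × 10⁻³ rad s⁻¹ → T = 2π/N = 827.42 s ≈ 827 s.

827 s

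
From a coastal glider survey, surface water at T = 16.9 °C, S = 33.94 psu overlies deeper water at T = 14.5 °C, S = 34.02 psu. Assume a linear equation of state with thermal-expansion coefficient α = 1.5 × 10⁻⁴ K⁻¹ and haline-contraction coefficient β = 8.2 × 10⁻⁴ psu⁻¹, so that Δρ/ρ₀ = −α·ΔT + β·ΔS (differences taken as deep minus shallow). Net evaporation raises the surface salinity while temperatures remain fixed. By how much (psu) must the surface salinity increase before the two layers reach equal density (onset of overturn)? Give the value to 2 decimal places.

0.52 psu

Neutral buoyancy requires −α(T_deep − T_surf) + β(S_deep − S_surf′) = 0.
S_surf′ = S_deep − (α/β)·ΔT = 34.02 − (1.5 × 10⁻⁴/8.2 × 10⁻⁴)·(-2.4) = 34.4590 psu.
Increase required: 34.4590 − 33.94 = 0.5190 psu.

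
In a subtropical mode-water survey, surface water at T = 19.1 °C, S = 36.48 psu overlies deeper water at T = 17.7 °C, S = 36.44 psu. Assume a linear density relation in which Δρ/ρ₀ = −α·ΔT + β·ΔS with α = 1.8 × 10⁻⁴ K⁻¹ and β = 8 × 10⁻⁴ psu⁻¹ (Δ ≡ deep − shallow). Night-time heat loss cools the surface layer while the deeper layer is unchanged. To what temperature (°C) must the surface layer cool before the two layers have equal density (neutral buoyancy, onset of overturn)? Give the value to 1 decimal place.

17.9 °C

Neutral buoyancy requires Δρ = 0, i.e. −α(T_deep − T_surf′) + β(S_deep − S_surf) = 0.
T_surf′ = T_deep − (β/α)·ΔS = 17.7 − (8 × 10⁻⁴/1.8 × 10⁻⁴)·(-0.04) = 17.878 °C.
Cooling required: 19.1 − (17.878) = 1.222 °C.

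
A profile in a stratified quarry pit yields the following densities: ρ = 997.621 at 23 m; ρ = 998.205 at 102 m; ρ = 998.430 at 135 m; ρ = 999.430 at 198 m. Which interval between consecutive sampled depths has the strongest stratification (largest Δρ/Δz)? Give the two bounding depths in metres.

135–198 m

Compute the density gradient over each adjacent pair:
  23–102 m: Δρ/Δz = 0.584/79 = 7.4 × 10⁻³ kg m⁻⁴
  102–135 m: Δρ/Δz = 0.225/33 = 6.8 × 10⁻³ kg m⁻⁴
  135–198 m: Δρ/Δz = 1.000/63 = 0.016 kg m⁻⁴
The largest gradient is in the 135–198 m interval — the pycnocline.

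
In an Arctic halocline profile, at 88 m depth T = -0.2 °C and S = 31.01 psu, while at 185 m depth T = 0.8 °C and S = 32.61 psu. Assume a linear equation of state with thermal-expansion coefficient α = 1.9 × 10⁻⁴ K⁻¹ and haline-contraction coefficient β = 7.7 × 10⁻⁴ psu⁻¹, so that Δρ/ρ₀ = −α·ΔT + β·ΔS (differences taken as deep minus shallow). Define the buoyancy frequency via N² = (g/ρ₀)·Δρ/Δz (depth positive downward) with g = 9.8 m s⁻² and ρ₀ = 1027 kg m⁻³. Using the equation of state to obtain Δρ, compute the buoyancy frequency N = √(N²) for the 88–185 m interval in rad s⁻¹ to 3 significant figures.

ΔT = +1.0 K, ΔS = +1.60 psu (deep − shallow).
Δρ/ρ₀ = −αΔT + βΔS = -1.90 × 10⁻⁴ + 1.232 × 10⁻³ = 1.042 × 10⁻³, so Δρ ≈ 1.070 kg m⁻³.
N² = (g/ρ₀)·Δρ/Δz = g·(Δρ/ρ₀)/Δz = 9.8 × 1.042 × 10⁻³ / 97 = 1.0527 × 10⁻⁴ s⁻².
N = √(1.0527 × 10⁻⁴) = 0.010260 rad s⁻¹ ≈ 0.0103 rad s⁻¹.

0.0103 rad s⁻¹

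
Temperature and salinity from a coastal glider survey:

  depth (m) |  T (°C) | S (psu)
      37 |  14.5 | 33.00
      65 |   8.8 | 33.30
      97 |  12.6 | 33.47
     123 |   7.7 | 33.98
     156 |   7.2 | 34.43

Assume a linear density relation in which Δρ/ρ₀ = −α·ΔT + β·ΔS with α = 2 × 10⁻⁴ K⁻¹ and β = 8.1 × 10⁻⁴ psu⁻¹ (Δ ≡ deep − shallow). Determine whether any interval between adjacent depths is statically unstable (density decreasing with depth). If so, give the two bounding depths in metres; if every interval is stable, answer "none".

65–97 m

Evaluate Δρ/ρ₀ = −αΔT + βΔS across each adjacent pair:
  37–65 m: −αΔT+βΔS = −(2 × 10⁻⁴)(-5.7)+(8.1 × 10⁻⁴)(+0.30) = 1.4 × 10⁻³ → stable
  65–97 m: −αΔT+βΔS = −(2 × 10⁻⁴)(+3.8)+(8.1 × 10⁻⁴)(+0.17) = -6.2 × 10⁻⁴ → UNSTABLE
  97–123 m: −αΔT+βΔS = −(2 × 10⁻⁴)(-4.9)+(8.1 × 10⁻⁴)(+0.51) = 1.4 × 10⁻³ → stable
  123–156 m: −αΔT+βΔS = −(2 × 10⁻⁴)(-0.5)+(8.1 × 10⁻⁴)(+0.45) = 4.6 × 10⁻⁴ → stable
The 65–97 m interval has Δρ < 0: lighter water underlies denser water.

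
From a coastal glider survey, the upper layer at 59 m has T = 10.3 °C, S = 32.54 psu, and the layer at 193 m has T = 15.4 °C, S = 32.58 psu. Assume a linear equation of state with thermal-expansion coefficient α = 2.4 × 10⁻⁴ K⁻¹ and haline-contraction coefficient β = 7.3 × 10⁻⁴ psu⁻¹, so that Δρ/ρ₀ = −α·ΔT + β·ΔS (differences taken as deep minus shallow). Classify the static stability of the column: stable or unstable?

unstable

ΔT = 15.4 − 10.3 = +5.1 K and ΔS = 32.58 − 32.54 = +0.04 psu (deep − shallow).
−αΔT = -1.224 × 10⁻³; βΔS = 2.92 × 10⁻⁵; sum Δρ/ρ₀ = -1.1948 × 10⁻³.
Δρ/ρ₀ < 0, so Δρ < 0: deeper water is lighter → statically unstable; the column would overturn.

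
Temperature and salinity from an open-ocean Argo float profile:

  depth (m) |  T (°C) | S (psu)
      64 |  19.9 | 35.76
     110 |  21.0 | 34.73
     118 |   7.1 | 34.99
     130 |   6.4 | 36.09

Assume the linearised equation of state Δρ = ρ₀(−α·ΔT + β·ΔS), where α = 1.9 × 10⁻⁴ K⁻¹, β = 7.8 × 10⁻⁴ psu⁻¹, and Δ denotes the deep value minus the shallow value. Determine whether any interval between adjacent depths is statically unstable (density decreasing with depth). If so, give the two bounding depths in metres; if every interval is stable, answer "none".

64–110 m

Evaluate Δρ/ρ₀ = −αΔT + βΔS across each adjacent pair:
  64–110 m: −αΔT+βΔS = −(1.9 × 10⁻⁴)(+1.1)+(7.8 × 10⁻⁴)(-1.03) = -1.0 × 10⁻³ → UNSTABLE
  110–118 m: −αΔT+βΔS = −(1.9 × 10⁻⁴)(-13.9)+(7.8 × 10⁻⁴)(+0.26) = 2.8 × 10⁻³ → stable
  118–130 m: −αΔT+βΔS = −(1.9 × 10⁻⁴)(-0.7)+(7.8 × 10⁻⁴)(+1.10) = 9.9 × 10⁻⁴ → stable
The 64–110 m interval has Δρ < 0: lighter water underlies denser water.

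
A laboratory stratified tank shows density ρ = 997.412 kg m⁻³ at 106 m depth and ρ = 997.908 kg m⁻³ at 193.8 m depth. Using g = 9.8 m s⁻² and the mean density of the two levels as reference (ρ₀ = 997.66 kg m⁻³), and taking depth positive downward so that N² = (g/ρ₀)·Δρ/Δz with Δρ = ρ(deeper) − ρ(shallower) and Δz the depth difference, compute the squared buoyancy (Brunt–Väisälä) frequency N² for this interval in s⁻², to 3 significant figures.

Δρ = 997.908 − 997.412 = 0.496 kg m⁻³ over Δz = 193.8 − 106 = 87.8 m.
N² = (9.8/997.66) × (0.496/87.8) = 5.5492 × 10⁻⁵ s⁻² ≈ 5.55 × 10⁻⁵ s⁻².
N² > 0, so the interval is statically stable.

5.55 × 10⁻⁵ s⁻²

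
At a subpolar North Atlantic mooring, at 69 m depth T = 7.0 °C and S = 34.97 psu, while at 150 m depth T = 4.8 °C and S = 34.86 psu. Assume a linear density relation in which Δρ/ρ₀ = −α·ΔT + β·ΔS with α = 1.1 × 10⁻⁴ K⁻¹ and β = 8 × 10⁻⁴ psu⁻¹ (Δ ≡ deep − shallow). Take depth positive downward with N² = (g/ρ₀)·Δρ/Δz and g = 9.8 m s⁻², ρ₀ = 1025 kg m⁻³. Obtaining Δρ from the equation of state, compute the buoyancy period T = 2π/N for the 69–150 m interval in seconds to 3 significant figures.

ΔT = -2.2 K, ΔS = -0.11 psu (deep − shallow).
Δρ/ρ₀ = −αΔT + βΔS = 2.42 × 10⁻⁴ − 8.80 × 10⁻⁵ = 1.54 × 10⁻⁴, so Δρ ≈ 0.1578 kg m⁻³.
N² = (g/ρ₀)·Δρ/Δz = g·(Δρ/ρ₀)/Δz = 9.8 × 1.54 × 10⁻⁴ / 81 = 1.8632 × 10⁻⁵ s⁻².
N = √(1.8632 × 10⁻⁵) = 4.3165 × 10⁻³ rad s⁻¹ → T = 2π/N = 1.4556 × 10³ s ≈ 1.46 × 10³ s.

1.46 × 10³ s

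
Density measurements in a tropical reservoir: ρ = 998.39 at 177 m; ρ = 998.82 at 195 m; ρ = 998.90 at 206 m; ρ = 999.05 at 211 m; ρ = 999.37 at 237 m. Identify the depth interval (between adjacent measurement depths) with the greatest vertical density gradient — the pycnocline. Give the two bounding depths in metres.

Compute the density gradient over each adjacent pair:
  177–195 m: Δρ/Δz = 0.43/18 = 0.024 kg m⁻⁴
  195–206 m: Δρ/Δz = 0.08/11 = 7.3 × 10⁻³ kg m⁻⁴
  206–211 m: Δρ/Δz = 0.15/5 = 0.030 kg m⁻⁴
  211–237 m: Δρ/Δz = 0.32/26 = 0.012 kg m⁻⁴
The largest gradient is in the 206–211 m interval — the pycnocline.

206–211 m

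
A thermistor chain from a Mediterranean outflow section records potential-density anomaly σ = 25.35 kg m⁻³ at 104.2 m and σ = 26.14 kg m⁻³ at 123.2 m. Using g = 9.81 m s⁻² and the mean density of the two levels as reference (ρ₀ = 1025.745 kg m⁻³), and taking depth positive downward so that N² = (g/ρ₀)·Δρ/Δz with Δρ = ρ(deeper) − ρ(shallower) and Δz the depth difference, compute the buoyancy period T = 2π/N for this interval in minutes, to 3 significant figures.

Δρ = 1026.14 − 1025.35 = 0.79 kg m⁻³ over Δz = 123.2 − 104.2 = 19 m.
N² = (9.81/1025.745) × (0.79/19) = 3.9765 × 10⁻⁴ s⁻².
N = √(3.9765 × 10⁻⁴) = 0.019941 rad s⁻¹, so T = 2π/N = 315.09 s = 5.2515 min ≈ 5.25 min.
Since Δρ > 0 the layer is stably stratified.

5.25 min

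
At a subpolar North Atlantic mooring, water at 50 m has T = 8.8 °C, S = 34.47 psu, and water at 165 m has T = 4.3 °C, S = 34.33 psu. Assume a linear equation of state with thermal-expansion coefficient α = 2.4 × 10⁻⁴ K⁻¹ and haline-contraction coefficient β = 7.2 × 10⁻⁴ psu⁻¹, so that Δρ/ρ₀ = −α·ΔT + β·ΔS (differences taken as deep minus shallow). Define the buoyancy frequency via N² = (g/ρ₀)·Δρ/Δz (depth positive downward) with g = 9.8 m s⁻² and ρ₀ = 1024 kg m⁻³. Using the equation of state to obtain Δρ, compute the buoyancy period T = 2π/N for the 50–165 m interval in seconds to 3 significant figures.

688 s

ΔT = -4.5 K, ΔS = -0.14 psu (deep − shallow).
Δρ/ρ₀ = −αΔT + βΔS = 1.08 × 10⁻³ − 1.008 × 10⁻⁴ = 9.792 × 10⁻⁴, so Δρ ≈ 1.003 kg m⁻³.
N² = (g/ρ₀)·Δρ/Δz = g·(Δρ/ρ₀)/Δz = 9.8 × 9.792 × 10⁻⁴ / 115 = 8.3445 × 10⁻⁵ s⁻².
N = √(8.3445 × 10⁻⁵) = 9.1348 × 10⁻³ rad s⁻¹ → T = 2π/N = 687.83 s ≈ 688 s.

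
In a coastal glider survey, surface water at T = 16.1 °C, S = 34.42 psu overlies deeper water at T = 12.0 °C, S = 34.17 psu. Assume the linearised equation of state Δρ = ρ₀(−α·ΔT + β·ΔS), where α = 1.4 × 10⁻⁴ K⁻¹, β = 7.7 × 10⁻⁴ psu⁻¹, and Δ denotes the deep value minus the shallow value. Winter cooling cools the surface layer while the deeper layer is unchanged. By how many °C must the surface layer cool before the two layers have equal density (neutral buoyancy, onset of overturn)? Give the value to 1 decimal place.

2.7 °C

Neutral buoyancy requires Δρ = 0, i.e. −α(T_deep − T_surf′) + β(S_deep − S_surf) = 0.
T_surf′ = T_deep − (β/α)·ΔS = 12.0 − (7.7 × 10⁻⁴/1.4 × 10⁻⁴)·(-0.25) = 13.375 °C.
Cooling required: 16.1 − (13.375) = 2.725 °C.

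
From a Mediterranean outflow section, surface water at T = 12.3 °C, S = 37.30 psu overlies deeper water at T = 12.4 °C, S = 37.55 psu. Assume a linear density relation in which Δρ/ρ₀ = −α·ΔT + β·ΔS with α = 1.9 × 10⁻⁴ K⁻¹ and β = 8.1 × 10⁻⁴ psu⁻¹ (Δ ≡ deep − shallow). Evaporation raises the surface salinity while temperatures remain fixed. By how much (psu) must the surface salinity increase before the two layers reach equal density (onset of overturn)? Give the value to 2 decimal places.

Neutral buoyancy requires −α(T_deep − T_surf) + β(S_deep − S_surf′) = 0.
S_surf′ = S_deep − (α/β)·ΔT = 37.55 − (1.9 × 10⁻⁴/8.1 × 10⁻⁴)·(+0.1) = 37.5265 psu.
Increase required: 37.5265 − 37.30 = 0.2265 psu.

0.23 psu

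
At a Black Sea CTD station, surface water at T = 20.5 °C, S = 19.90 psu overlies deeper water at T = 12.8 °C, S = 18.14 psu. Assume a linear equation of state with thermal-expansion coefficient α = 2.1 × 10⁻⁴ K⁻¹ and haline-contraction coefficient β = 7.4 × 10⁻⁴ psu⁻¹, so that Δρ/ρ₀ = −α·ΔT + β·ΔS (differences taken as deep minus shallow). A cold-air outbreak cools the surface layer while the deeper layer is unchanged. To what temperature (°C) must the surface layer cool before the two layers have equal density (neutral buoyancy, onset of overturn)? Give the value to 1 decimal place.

19.0 °C

Neutral buoyancy requires Δρ = 0, i.e. −α(T_deep − T_surf′) + β(S_deep − S_surf) = 0.
T_surf′ = T_deep − (β/α)·ΔS = 12.8 − (7.4 × 10⁻⁴/2.1 × 10⁻⁴)·(-1.76) = 19.002 °C.
Cooling required: 20.5 − (19.002) = 1.498 °C.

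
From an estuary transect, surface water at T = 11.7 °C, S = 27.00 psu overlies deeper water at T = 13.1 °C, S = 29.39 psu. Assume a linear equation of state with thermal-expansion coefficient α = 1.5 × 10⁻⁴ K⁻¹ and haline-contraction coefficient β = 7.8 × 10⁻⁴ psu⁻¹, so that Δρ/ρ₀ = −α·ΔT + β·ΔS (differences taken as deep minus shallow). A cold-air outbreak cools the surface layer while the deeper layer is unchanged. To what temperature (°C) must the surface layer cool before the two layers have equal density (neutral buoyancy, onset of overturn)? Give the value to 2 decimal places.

0.67 °C

Neutral buoyancy requires Δρ = 0, i.e. −α(T_deep − T_surf′) + β(S_deep − S_surf) = 0.
T_surf′ = T_deep − (β/α)·ΔS = 13.1 − (7.8 × 10⁻⁴/1.5 × 10⁻⁴)·(+2.39) = 0.6720 °C.
Cooling required: 11.7 − (0.6720) = 11.0280 °C.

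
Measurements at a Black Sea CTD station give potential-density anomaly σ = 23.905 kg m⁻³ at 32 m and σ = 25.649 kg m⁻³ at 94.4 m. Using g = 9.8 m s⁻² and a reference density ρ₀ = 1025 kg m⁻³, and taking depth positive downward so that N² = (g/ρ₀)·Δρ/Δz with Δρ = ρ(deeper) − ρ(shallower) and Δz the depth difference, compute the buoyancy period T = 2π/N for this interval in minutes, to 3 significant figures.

6.41 min

Δρ = 1025.649 − 1023.905 = 1.744 kg m⁻³ over Δz = 94.4 − 32 = 62.4 m.
N² = (9.8/1025) × (1.744/62.4) = 2.6722 × 10⁻⁴ s⁻².
N = √(2.6722 × 10⁻⁴) = 0.016347 rad s⁻¹, so T = 2π/N = 384.36 s = 6.4060 min ≈ 6.41 min.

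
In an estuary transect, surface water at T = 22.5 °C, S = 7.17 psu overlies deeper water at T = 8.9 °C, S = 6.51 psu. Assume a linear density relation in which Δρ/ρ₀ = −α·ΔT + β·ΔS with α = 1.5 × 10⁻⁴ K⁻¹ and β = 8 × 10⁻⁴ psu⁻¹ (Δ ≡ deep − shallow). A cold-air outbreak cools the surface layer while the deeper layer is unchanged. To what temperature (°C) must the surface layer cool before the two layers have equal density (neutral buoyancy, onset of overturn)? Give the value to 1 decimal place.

12.4 °C

Neutral buoyancy requires Δρ = 0, i.e. −α(T_deep − T_surf′) + β(S_deep − S_surf) = 0.
T_surf′ = T_deep − (β/α)·ΔS = 8.9 − (8 × 10⁻⁴/1.5 × 10⁻⁴)·(-0.66) = 12.420 °C.
Cooling required: 22.5 − (12.420) = 10.080 °C.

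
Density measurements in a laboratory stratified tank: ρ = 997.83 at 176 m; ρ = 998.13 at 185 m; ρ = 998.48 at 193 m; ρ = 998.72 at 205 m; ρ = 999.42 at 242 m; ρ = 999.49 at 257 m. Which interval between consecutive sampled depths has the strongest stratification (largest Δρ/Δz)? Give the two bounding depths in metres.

Compute the density gradient over each adjacent pair:
  176–185 m: Δρ/Δz = 0.30/9 = 0.033 kg m⁻⁴
  185–193 m: Δρ/Δz = 0.35/8 = 0.044 kg m⁻⁴
  193–205 m: Δρ/Δz = 0.24/12 = 0.020 kg m⁻⁴
  205–242 m: Δρ/Δz = 0.70/37 = 0.019 kg m⁻⁴
  242–257 m: Δρ/Δz = 0.07/15 = 4.7 × 10⁻³ kg m⁻⁴
The largest gradient is in the 185–193 m interval — the pycnocline.

185–193 m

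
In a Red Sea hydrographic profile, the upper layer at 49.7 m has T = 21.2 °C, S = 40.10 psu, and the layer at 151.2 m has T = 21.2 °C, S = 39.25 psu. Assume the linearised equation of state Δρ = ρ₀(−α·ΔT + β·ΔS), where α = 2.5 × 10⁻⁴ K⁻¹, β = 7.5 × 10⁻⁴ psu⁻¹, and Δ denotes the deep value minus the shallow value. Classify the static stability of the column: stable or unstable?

ΔT = 21.2 − 21.2 = +0.0 K and ΔS = 39.25 − 40.10 = -0.85 psu (deep − shallow).
−αΔT = 0; βΔS = -6.375 × 10⁻⁴; sum Δρ/ρ₀ = -6.375 × 10⁻⁴.
Δρ/ρ₀ < 0, so Δρ < 0: deeper water is lighter → statically unstable; the column would overturn.

unstable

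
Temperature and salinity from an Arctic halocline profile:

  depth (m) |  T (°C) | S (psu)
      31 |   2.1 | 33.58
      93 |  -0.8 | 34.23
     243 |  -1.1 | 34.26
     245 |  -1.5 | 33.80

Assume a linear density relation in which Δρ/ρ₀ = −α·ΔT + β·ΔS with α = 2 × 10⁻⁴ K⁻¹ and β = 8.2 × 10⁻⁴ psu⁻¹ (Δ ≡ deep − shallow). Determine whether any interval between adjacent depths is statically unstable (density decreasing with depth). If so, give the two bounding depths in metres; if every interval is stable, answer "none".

Evaluate Δρ/ρ₀ = −αΔT + βΔS across each adjacent pair:
  31–93 m: −αΔT+βΔS = −(2 × 10⁻⁴)(-2.9)+(8.2 × 10⁻⁴)(+0.65) = 1.1 × 10⁻³ → stable
  93–243 m: −αΔT+βΔS = −(2 × 10⁻⁴)(-0.3)+(8.2 × 10⁻⁴)(+0.03) = 8.5 × 10⁻⁵ → stable
  243–245 m: −αΔT+βΔS = −(2 × 10⁻⁴)(-0.4)+(8.2 × 10⁻⁴)(-0.46) = -3.0 × 10⁻⁴ → UNSTABLE
The 243–245 m interval has Δρ < 0: lighter water underlies denser water.

243–245 m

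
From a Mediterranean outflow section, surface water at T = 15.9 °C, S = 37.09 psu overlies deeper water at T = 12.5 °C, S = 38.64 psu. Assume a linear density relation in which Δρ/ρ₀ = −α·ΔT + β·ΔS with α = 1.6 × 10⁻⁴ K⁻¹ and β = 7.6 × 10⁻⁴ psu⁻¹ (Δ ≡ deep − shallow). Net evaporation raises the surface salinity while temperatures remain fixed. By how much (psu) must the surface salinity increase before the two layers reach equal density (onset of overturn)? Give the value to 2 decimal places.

2.27 psu

Neutral buoyancy requires −α(T_deep − T_surf) + β(S_deep − S_surf′) = 0.
S_surf′ = S_deep − (α/β)·ΔT = 38.64 − (1.6 × 10⁻⁴/7.6 × 10⁻⁴)·(-3.4) = 39.3558 psu.
Increase required: 39.3558 − 37.09 = 2.2658 psu.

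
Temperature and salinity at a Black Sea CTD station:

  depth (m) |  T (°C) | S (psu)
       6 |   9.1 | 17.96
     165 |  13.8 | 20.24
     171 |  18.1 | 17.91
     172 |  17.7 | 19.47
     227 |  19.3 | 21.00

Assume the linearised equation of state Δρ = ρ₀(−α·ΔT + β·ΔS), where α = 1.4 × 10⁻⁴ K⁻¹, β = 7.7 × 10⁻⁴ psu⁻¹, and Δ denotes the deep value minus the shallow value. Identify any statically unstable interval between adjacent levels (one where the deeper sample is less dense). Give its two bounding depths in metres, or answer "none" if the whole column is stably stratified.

Evaluate Δρ/ρ₀ = −αΔT + βΔS across each adjacent pair:
  6–165 m: −αΔT+βΔS = −(1.4 × 10⁻⁴)(+4.7)+(7.7 × 10⁻⁴)(+2.28) = 1.1 × 10⁻³ → stable
  165–171 m: −αΔT+βΔS = −(1.4 × 10⁻⁴)(+4.3)+(7.7 × 10⁻⁴)(-2.33) = -2.4 × 10⁻³ → UNSTABLE
  171–172 m: −αΔT+βΔS = −(1.4 × 10⁻⁴)(-0.4)+(7.7 × 10⁻⁴)(+1.56) = 1.3 × 10⁻³ → stable
  172–227 m: −αΔT+βΔS = −(1.4 × 10⁻⁴)(+1.6)+(7.7 × 10⁻⁴)(+1.53) = 9.5 × 10⁻⁴ → stable
The 165–171 m interval has Δρ < 0: lighter water underlies denser water.

165–171 m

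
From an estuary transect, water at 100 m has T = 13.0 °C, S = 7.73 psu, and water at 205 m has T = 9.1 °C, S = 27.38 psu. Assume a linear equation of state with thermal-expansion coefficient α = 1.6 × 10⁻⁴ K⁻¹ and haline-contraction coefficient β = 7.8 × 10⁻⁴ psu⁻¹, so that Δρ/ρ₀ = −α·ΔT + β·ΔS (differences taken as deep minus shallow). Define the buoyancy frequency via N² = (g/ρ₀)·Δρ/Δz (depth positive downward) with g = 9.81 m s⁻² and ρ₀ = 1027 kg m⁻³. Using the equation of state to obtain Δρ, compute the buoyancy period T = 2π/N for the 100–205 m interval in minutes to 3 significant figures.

ΔT = -3.9 K, ΔS = +19.65 psu (deep − shallow).
Δρ/ρ₀ = −αΔT + βΔS = 6.24 × 10⁻⁴ + 0.015327 = 0.015951, so Δρ ≈ 16.38 kg m⁻³.
N² = (g/ρ₀)·Δρ/Δz = g·(Δρ/ρ₀)/Δz = 9.81 × 0.015951 / 105 = 1.4903 × 10⁻³ s⁻².
N = √(1.4903 × 10⁻³) = 0.038604 rad s⁻¹ → T = 2π/N = 162.76 s = 2.7127 min ≈ 2.71 min.

2.71 min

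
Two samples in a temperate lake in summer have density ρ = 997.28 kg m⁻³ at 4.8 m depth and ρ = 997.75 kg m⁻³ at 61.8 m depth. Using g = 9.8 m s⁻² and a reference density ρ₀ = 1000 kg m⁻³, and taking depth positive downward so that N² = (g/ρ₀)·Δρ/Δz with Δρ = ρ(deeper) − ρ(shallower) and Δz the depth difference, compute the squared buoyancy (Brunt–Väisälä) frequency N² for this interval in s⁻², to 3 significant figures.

Δρ = 997.75 − 997.28 = 0.47 kg m⁻³ over Δz = 61.8 − 4.8 = 57 m.
N² = (9.8/1000) × (0.47/57) = 8.0807 × 10⁻⁵ s⁻² ≈ 8.08 × 10⁻⁵ s⁻².
Since Δρ > 0 the layer is stably stratified.

8.08 × 10⁻⁵ s⁻²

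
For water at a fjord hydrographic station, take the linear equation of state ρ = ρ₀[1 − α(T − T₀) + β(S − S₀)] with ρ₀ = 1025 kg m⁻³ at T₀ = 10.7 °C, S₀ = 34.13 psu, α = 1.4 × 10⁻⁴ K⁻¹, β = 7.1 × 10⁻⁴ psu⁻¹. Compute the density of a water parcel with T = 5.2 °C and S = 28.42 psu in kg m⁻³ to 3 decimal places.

1021.634 kg m⁻³

T − T₀ = -5.5 K, S − S₀ = -5.71 psu.
Bracket = 1 − α·(-5.5) + β·(-5.71) = 1 + (-3.2841 × 10⁻³) = 0.9967159.
ρ = 1025 × 0.9967159 = 1021.634 kg m⁻³.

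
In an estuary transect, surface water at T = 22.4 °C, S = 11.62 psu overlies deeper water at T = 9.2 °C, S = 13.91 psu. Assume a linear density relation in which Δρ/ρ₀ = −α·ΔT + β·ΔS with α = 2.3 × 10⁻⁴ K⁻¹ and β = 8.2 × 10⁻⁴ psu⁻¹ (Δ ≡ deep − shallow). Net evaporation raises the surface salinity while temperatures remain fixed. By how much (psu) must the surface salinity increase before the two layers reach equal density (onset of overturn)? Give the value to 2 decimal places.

Neutral buoyancy requires −α(T_deep − T_surf) + β(S_deep − S_surf′) = 0.
S_surf′ = S_deep − (α/β)·ΔT = 13.91 − (2.3 × 10⁻⁴/8.2 × 10⁻⁴)·(-13.2) = 17.6124 psu.
Increase required: 17.6124 − 11.62 = 5.9924 psu.

5.99 psu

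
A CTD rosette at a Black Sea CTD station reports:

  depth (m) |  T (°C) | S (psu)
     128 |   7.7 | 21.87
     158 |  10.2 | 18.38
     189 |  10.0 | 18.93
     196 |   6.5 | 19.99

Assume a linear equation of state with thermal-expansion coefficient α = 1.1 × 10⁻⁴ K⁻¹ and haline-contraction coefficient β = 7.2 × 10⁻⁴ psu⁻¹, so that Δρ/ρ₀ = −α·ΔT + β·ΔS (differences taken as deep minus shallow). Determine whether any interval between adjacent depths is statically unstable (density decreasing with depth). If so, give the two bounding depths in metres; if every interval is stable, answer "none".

Evaluate Δρ/ρ₀ = −αΔT + βΔS across each adjacent pair:
  128–158 m: −αΔT+βΔS = −(1.1 × 10⁻⁴)(+2.5)+(7.2 × 10⁻⁴)(-3.49) = -2.8 × 10⁻³ → UNSTABLE
  158–189 m: −αΔT+βΔS = −(1.1 × 10⁻⁴)(-0.2)+(7.2 × 10⁻⁴)(+0.55) = 4.2 × 10⁻⁴ → stable
  189–196 m: −αΔT+βΔS = −(1.1 × 10⁻⁴)(-3.5)+(7.2 × 10⁻⁴)(+1.06) = 1.1 × 10⁻³ → stable
The 128–158 m interval has Δρ < 0: lighter water underlies denser water.

128–158 m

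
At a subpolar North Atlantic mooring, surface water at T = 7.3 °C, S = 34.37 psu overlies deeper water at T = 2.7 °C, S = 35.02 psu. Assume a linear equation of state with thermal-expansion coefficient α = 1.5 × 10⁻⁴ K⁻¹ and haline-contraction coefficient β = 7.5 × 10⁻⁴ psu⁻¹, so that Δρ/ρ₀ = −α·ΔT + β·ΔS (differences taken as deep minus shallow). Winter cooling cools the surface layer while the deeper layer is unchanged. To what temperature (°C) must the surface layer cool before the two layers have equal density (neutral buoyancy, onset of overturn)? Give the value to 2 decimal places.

-0.55 °C

Neutral buoyancy requires Δρ = 0, i.e. −α(T_deep − T_surf′) + β(S_deep − S_surf) = 0.
T_surf′ = T_deep − (β/α)·ΔS = 2.7 − (7.5 × 10⁻⁴/1.5 × 10⁻⁴)·(+0.65) = -0.5500 °C.
Cooling required: 7.3 − (-0.5500) = 7.8500 °C.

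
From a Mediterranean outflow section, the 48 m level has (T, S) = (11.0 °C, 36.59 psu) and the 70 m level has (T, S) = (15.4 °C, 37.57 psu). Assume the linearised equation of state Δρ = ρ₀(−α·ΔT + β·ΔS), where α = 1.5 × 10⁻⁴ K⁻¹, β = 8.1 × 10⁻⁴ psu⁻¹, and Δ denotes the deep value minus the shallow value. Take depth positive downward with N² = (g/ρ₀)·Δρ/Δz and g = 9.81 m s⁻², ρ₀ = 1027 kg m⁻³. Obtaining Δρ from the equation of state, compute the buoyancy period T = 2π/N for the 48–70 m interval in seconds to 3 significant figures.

813 s

ΔT = +4.4 K, ΔS = +0.98 psu (deep − shallow).
Δρ/ρ₀ = −αΔT + βΔS = -6.60 × 10⁻⁴ + 7.938 × 10⁻⁴ = 1.338 × 10⁻⁴, so Δρ ≈ 0.1374 kg m⁻³.
N² = (g/ρ₀)·Δρ/Δz = g·(Δρ/ρ₀)/Δz = 9.81 × 1.338 × 10⁻⁴ / 22 = 5.9663 × 10⁻⁵ s⁻².
N = √(5.9663 × 10⁻⁵) = 7.7242 × 10⁻³ rad s⁻¹ → T = 2π/N = 813.44 s ≈ 813 s.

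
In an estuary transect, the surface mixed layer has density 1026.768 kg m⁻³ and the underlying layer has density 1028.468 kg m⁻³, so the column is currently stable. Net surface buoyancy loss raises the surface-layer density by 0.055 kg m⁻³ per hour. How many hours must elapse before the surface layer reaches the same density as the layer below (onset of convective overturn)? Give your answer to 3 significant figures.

30.9 hours

Density deficit of the surface layer: 1028.468 − 1026.768 = 1.7 kg m⁻³.
Required change = 1.7 / 0.055 = 30.9 hours.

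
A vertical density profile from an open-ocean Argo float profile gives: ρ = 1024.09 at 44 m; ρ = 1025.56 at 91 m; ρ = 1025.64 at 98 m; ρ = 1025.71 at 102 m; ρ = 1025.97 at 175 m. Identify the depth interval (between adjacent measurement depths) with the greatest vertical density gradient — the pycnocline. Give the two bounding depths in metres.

44–91 m

Compute the density gradient over each adjacent pair:
  44–91 m: Δρ/Δz = 1.47/47 = 0.031 kg m⁻⁴
  91–98 m: Δρ/Δz = 0.08/7 = 0.011 kg m⁻⁴
  98–102 m: Δρ/Δz = 0.07/4 = 0.018 kg m⁻⁴
  102–175 m: Δρ/Δz = 0.26/73 = 3.6 × 10⁻³ kg m⁻⁴
The largest gradient is in the 44–91 m interval — the pycnocline.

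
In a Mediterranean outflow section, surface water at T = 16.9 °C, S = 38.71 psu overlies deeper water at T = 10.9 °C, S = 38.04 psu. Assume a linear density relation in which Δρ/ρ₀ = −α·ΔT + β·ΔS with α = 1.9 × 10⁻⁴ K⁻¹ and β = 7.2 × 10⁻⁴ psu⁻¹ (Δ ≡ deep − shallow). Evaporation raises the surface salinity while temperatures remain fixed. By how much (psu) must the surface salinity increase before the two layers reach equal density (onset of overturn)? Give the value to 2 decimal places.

Neutral buoyancy requires −α(T_deep − T_surf) + β(S_deep − S_surf′) = 0.
S_surf′ = S_deep − (α/β)·ΔT = 38.04 − (1.9 × 10⁻⁴/7.2 × 10⁻⁴)·(-6.0) = 39.6233 psu.
Increase required: 39.6233 − 38.71 = 0.9133 psu.

0.91 psu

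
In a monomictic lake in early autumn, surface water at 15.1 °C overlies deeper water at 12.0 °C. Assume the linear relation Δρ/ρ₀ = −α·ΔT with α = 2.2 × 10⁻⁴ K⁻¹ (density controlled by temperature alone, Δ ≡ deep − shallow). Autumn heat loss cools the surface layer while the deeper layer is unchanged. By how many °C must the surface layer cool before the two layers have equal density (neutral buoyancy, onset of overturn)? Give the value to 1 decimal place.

3.1 °C

With temperature the only control, equal density requires T_surf′ = T_deep.
T_surf′ = 12.0 °C.
Cooling required: 15.1 − 12.0 = 3.1 °C.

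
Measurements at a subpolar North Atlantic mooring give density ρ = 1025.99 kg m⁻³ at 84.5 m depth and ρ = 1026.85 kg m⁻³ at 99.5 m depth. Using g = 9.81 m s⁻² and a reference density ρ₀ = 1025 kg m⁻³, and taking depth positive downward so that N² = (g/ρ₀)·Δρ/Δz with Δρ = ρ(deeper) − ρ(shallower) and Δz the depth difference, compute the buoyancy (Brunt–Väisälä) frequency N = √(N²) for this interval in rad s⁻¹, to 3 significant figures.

Δρ = 1026.85 − 1025.99 = 0.86 kg m⁻³ over Δz = 99.5 − 84.5 = 15 m.
N² = (9.81/1025) × (0.86/15) = 5.4872 × 10⁻⁴ s⁻².
N = √(5.4872 × 10⁻⁴) = 0.023425 rad s⁻¹ ≈ 0.0234 rad s⁻¹.

0.0234 rad s⁻¹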